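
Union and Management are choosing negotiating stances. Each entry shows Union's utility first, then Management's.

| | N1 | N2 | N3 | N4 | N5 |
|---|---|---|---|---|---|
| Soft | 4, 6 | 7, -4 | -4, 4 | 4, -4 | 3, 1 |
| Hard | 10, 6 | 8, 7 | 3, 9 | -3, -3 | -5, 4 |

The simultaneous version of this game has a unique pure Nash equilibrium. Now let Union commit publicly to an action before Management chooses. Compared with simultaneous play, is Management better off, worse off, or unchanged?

worse off

Solve by backward induction (Union leads).
- Soft → Management plays N1 (best of 6, -4, 4, -4, 1); Union gets 4.
- Hard → Management plays N3 (best of 6, 7, 9, -3, 4); Union gets 3.
Among 4, 3, the best is 4 at Soft. Subgame-perfect outcome: (Soft, N1) with payoffs (4, 6).
For the simultaneous game, intersect best replies.
Union's best replies: N1→Hard; N2→Hard; N3→Hard; N4→Soft; N5→Soft.
Management's best replies: Soft→N1; Hard→N3.
Only (Hard, N3) has each player best-responding; Nash payoffs (3, 9).
Management earns 6 sequentially versus 9 at the Nash outcome: worse off.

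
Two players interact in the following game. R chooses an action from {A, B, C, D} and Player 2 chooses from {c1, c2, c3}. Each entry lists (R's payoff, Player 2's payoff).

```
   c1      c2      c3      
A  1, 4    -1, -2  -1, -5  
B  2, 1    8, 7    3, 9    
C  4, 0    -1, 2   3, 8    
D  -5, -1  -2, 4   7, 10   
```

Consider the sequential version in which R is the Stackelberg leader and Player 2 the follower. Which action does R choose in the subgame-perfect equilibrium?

Backward induction with R moving first.
- A → Player 2 plays c1 (best of 4, -2, -5); R gets 1.
- B → Player 2 plays c3 (best of 1, 7, 9); R gets 3.
- C → Player 2 plays c3 (best of 0, 2, 8); R gets 3.
- D → Player 2 plays c3 (best of -1, 4, 10); R gets 7.
Maximizing over 1, 3, 3, 7, R chooses D. Subgame-perfect outcome: (D, c3) with payoffs (7, 10).

D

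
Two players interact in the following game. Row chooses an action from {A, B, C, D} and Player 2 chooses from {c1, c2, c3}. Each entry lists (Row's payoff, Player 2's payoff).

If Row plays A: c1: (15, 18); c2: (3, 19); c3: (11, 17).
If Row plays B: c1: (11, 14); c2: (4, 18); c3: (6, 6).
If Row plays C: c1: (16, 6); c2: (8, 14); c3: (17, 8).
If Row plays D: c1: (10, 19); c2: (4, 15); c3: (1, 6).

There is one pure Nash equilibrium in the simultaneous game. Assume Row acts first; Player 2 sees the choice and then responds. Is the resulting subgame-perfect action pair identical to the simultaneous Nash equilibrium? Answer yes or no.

Player 2 best-responds to each possible Row move:
- A: Player 2 compares 18, 19, 17 and picks c2; Row would get 3.
- B: Player 2 compares 14, 18, 6 and picks c2; Row would get 4.
- C: Player 2 compares 6, 14, 8 and picks c2; Row would get 8.
- D: Player 2 compares 19, 15, 6 and picks c1; Row would get 10.
Maximizing over 3, 4, 8, 10, Row chooses D. Subgame-perfect outcome: (D, c1) with payoffs (10, 19).
For the simultaneous game, intersect best replies.
Row's best replies: c1→C; c2→C; c3→C.
Player 2's best replies: A→c2; B→c2; C→c2; D→c1.
Only (C, c2) has each player best-responding; Nash payoffs (8, 14).
Sequential outcome (D, c1) differs from the Nash profile (C, c2).

no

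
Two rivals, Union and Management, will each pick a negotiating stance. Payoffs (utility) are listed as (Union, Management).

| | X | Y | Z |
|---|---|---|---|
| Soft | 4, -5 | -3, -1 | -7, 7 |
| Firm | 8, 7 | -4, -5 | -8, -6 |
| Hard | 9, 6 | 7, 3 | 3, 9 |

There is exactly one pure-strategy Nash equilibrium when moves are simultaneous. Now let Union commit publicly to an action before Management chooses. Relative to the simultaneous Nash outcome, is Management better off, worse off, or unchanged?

Management best-responds to each possible Union move:
- Soft: BR = Z, leader payoff -7.
- Firm: BR = X, leader payoff 8.
- Hard: BR = Z, leader payoff 3.
Maximizing over -7, 8, 3, Union chooses Firm. Subgame-perfect outcome: (Firm, X) with payoffs (8, 7).
Now find the simultaneous Nash equilibrium.
Union's best replies: X→Hard; Y→Hard; Z→Hard.
Management's best replies: Soft→Z; Firm→X; Hard→Z.
The unique mutual best reply is (Hard, Z), giving (3, 9).
Management earns 7 sequentially versus 9 at the Nash outcome: worse off.

worse off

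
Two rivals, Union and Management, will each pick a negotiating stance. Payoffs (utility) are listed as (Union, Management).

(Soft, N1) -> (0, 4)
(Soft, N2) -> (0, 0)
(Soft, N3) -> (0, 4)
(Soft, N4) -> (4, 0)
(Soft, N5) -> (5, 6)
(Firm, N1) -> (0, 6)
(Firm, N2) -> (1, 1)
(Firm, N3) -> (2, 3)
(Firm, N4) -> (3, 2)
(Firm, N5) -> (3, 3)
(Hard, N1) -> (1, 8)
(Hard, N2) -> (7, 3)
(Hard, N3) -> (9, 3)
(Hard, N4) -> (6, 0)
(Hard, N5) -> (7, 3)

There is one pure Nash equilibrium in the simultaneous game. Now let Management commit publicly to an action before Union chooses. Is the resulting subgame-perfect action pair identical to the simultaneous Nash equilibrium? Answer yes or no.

yes

Union best-responds to each possible Management move:
- N1: Union compares 0, 0, 1 and picks Hard; Management would get 8.
- N2: Union compares 0, 1, 7 and picks Hard; Management would get 3.
- N3: Union compares 0, 2, 9 and picks Hard; Management would get 3.
- N4: Union compares 4, 3, 6 and picks Hard; Management would get 0.
- N5: Union compares 5, 3, 7 and picks Hard; Management would get 3.
Management's induced payoffs are 8, 3, 3, 0, 3, so Management commits to N1. Subgame-perfect outcome: (Hard, N1) with payoffs (1, 8).
For the simultaneous game, intersect best replies.
Union's best replies: N1→Hard; N2→Hard; N3→Hard; N4→Hard; N5→Hard.
Management's best replies: Soft→N5; Firm→N1; Hard→N1.
Only (Hard, N1) has each player best-responding; Nash payoffs (1, 8).
Sequential outcome (Hard, N1) coincides with the Nash profile (Hard, N1).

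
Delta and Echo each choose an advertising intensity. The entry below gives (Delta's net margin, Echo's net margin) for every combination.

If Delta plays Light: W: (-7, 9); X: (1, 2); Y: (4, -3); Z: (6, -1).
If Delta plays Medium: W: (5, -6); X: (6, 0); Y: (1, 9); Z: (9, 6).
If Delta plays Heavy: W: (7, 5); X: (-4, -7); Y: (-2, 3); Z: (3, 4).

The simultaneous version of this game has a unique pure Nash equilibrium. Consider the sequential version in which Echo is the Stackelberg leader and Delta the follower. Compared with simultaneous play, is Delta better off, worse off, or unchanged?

Solve by backward induction (Echo leads).
- W: BR = Heavy, leader payoff 5.
- X: BR = Medium, leader payoff 0.
- Y: BR = Light, leader payoff -3.
- Z: BR = Medium, leader payoff 6.
Maximizing over 5, 0, -3, 6, Echo chooses Z. Subgame-perfect outcome: (Medium, Z) with payoffs (9, 6).
Now find the simultaneous Nash equilibrium.
Delta's best replies: W→Heavy; X→Medium; Y→Light; Z→Medium.
Echo's best replies: Light→W; Medium→Y; Heavy→W.
Only (Heavy, W) has each player best-responding; Nash payoffs (7, 5).
Delta earns 9 sequentially versus 7 at the Nash outcome: better off.

better off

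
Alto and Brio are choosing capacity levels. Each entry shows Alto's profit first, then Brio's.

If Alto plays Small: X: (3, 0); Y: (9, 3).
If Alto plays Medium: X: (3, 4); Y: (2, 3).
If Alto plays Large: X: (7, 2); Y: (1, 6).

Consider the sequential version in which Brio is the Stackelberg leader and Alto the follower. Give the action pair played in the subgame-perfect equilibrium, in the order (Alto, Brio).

(Small, Y)

Backward induction with Brio moving first.
- X: Alto compares 3, 3, 7 and picks Large; Brio would get 2.
- Y: Alto compares 9, 2, 1 and picks Small; Brio would get 3.
Among 2, 3, the best is 3 at Y. Subgame-perfect outcome: (Small, Y) with payoffs (9, 3).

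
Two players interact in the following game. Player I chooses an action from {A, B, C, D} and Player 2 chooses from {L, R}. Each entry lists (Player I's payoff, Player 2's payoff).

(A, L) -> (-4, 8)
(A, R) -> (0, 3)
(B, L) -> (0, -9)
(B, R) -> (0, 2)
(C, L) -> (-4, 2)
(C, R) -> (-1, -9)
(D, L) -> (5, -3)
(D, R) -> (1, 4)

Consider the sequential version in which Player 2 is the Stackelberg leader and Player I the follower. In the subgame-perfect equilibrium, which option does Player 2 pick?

R

Backward induction with Player 2 moving first.
- L → Player I plays D (best of -4, 0, -4, 5); Player 2 gets -3.
- R → Player I plays D (best of 0, 0, -1, 1); Player 2 gets 4.
Maximizing over -3, 4, Player 2 chooses R. Subgame-perfect outcome: (D, R) with payoffs (1, 4).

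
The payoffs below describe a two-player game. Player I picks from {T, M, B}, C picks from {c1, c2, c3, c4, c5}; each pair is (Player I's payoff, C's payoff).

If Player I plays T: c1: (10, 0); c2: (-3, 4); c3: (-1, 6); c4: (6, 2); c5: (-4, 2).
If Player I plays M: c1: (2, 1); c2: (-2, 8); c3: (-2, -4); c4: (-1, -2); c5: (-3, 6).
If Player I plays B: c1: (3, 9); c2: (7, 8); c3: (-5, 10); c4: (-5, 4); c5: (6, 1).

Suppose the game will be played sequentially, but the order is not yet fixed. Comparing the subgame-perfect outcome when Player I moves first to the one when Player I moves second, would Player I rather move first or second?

If Player I leads: C's best replies are T→c3, M→c2, B→c3; Player I's induced payoffs -1, -2, -5; outcome (T, c3), payoffs (-1, 6).
If C leads: Player I's best replies are c1→T, c2→B, c3→T, c4→T, c5→B; C's induced payoffs 0, 8, 6, 2, 1; outcome (B, c2), payoffs (7, 8).
Player I gets -1 moving first and 7 moving second, so Player I prefers to move second.

second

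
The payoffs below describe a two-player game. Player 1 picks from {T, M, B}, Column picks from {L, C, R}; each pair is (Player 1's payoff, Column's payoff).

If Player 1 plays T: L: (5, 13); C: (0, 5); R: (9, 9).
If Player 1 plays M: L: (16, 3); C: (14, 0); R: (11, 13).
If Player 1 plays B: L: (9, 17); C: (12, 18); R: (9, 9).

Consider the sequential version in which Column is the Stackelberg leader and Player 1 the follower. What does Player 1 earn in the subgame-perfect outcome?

11

Player 1 best-responds to each possible Column move:
- L: Player 1 compares 5, 16, 9 and picks M; Column would get 3.
- C: Player 1 compares 0, 14, 12 and picks M; Column would get 0.
- R: Player 1 compares 9, 11, 9 and picks M; Column would get 13.
Maximizing over 3, 0, 13, Column chooses R. Subgame-perfect outcome: (M, R) with payoffs (11, 13).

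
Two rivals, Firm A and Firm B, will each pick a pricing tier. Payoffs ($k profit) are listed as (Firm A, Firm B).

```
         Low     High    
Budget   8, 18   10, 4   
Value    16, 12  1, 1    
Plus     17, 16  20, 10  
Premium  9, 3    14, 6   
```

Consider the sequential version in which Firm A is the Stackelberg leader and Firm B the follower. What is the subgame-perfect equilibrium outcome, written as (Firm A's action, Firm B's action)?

(Plus, Low)

Work backward from Firm B's decision.
- Budget: Firm B compares 18, 4 and picks Low; Firm A would get 8.
- Value: Firm B compares 12, 1 and picks Low; Firm A would get 16.
- Plus: Firm B compares 16, 10 and picks Low; Firm A would get 17.
- Premium: Firm B compares 3, 6 and picks High; Firm A would get 14.
Maximizing over 8, 16, 17, 14, Firm A chooses Plus. Subgame-perfect outcome: (Plus, Low) with payoffs (17, 16).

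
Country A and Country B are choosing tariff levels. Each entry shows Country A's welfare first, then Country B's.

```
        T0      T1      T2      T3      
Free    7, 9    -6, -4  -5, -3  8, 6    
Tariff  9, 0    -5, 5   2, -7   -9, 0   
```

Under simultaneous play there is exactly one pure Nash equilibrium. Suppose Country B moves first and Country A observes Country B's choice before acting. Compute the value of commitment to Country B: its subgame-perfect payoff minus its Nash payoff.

1

Work backward from Country A's decision.
- T0: Country A compares 7, 9 and picks Tariff; Country B would get 0.
- T1: Country A compares -6, -5 and picks Tariff; Country B would get 5.
- T2: Country A compares -5, 2 and picks Tariff; Country B would get -7.
- T3: Country A compares 8, -9 and picks Free; Country B would get 6.
Country B's induced payoffs are 0, 5, -7, 6, so Country B commits to T3. Subgame-perfect outcome: (Free, T3) with payoffs (8, 6).
For the simultaneous game, intersect best replies.
Country A's best replies: T0→Tariff; T1→Tariff; T2→Tariff; T3→Free.
Country B's best replies: Free→T0; Tariff→T1.
The unique mutual best reply is (Tariff, T1), giving (-5, 5).
Country B's commitment gain: 6 − 5 = 1.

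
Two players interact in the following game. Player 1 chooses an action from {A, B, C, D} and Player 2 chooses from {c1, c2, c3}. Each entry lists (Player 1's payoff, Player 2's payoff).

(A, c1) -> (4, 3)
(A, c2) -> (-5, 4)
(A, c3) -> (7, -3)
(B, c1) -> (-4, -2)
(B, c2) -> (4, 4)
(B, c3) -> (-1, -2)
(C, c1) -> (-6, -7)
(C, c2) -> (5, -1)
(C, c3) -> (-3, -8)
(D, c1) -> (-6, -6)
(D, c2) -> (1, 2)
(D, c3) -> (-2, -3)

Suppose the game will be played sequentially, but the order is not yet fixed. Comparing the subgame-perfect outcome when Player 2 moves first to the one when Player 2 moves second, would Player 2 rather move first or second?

first

If Player 1 leads: Player 2's best replies are A→c2, B→c2, C→c2, D→c2; Player 1's induced payoffs -5, 4, 5, 1; outcome (C, c2), payoffs (5, -1).
If Player 2 leads: Player 1's best replies are c1→A, c2→C, c3→A; Player 2's induced payoffs 3, -1, -3; outcome (A, c1), payoffs (4, 3).
Player 2 gets 3 moving first and -1 moving second, so Player 2 prefers to move first.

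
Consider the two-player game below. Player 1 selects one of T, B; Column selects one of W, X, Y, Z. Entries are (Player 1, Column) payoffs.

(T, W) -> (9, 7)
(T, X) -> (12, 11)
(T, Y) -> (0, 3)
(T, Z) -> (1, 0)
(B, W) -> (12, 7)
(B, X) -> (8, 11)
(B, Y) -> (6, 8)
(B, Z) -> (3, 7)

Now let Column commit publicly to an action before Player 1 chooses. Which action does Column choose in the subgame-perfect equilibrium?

X

Work backward from Player 1's decision.
- W: Player 1 compares 9, 12 and picks B; Column would get 7.
- X: Player 1 compares 12, 8 and picks T; Column would get 11.
- Y: Player 1 compares 0, 6 and picks B; Column would get 8.
- Z: Player 1 compares 1, 3 and picks B; Column would get 7.
Column's induced payoffs are 7, 11, 8, 7, so Column commits to X. Subgame-perfect outcome: (T, X) with payoffs (12, 11).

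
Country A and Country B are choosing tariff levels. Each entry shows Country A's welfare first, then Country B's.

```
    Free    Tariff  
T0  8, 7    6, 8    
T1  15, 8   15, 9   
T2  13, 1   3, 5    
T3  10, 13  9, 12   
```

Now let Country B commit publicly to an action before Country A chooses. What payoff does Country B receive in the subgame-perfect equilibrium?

Backward induction with Country B moving first.
- Free: Country A compares 8, 15, 13, 10 and picks T1; Country B would get 8.
- Tariff: Country A compares 6, 15, 3, 9 and picks T1; Country B would get 9.
Country B's induced payoffs are 8, 9, so Country B commits to Tariff. Subgame-perfect outcome: (T1, Tariff) with payoffs (15, 9).

9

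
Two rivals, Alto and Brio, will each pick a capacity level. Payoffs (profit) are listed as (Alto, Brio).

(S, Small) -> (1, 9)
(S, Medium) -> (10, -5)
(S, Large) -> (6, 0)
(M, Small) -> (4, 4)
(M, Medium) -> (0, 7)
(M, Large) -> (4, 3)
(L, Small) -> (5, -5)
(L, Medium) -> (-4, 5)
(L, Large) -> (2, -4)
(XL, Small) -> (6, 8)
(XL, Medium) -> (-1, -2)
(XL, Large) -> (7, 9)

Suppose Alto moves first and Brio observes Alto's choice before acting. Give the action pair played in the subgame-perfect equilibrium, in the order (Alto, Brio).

(XL, Large)

Solve by backward induction (Alto leads).
- S → Brio plays Small (best of 9, -5, 0); Alto gets 1.
- M → Brio plays Medium (best of 4, 7, 3); Alto gets 0.
- L → Brio plays Medium (best of -5, 5, -4); Alto gets -4.
- XL → Brio plays Large (best of 8, -2, 9); Alto gets 7.
Maximizing over 1, 0, -4, 7, Alto chooses XL. Subgame-perfect outcome: (XL, Large) with payoffs (7, 9).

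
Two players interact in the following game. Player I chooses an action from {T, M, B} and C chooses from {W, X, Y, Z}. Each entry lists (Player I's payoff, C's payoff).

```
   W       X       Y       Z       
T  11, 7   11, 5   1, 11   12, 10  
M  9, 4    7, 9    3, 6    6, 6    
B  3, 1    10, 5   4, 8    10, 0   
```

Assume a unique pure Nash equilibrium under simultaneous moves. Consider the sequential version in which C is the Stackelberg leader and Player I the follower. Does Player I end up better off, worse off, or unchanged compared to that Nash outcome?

better off

Player I best-responds to each possible C move:
- W: Player I compares 11, 9, 3 and picks T; C would get 7.
- X: Player I compares 11, 7, 10 and picks T; C would get 5.
- Y: Player I compares 1, 3, 4 and picks B; C would get 8.
- Z: Player I compares 12, 6, 10 and picks T; C would get 10.
Among 7, 5, 8, 10, the best is 10 at Z. Subgame-perfect outcome: (T, Z) with payoffs (12, 10).
For the simultaneous game, intersect best replies.
Player I's best replies: W→T; X→T; Y→B; Z→T.
C's best replies: T→Y; M→X; B→Y.
Only (B, Y) has each player best-responding; Nash payoffs (4, 8).
Player I earns 12 sequentially versus 4 at the Nash outcome: better off.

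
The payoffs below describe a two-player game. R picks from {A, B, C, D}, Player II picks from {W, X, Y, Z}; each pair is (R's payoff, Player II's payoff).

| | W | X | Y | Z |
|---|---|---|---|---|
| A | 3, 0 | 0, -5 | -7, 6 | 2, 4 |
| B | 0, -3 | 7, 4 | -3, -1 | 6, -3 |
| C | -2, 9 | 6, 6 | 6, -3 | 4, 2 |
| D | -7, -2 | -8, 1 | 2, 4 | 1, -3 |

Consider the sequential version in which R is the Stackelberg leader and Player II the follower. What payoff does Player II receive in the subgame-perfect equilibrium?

4

Player II best-responds to each possible R move:
- A: Player II compares 0, -5, 6, 4 and picks Y; R would get -7.
- B: Player II compares -3, 4, -1, -3 and picks X; R would get 7.
- C: Player II compares 9, 6, -3, 2 and picks W; R would get -2.
- D: Player II compares -2, 1, 4, -3 and picks Y; R would get 2.
Maximizing over -7, 7, -2, 2, R chooses B. Subgame-perfect outcome: (B, X) with payoffs (7, 4).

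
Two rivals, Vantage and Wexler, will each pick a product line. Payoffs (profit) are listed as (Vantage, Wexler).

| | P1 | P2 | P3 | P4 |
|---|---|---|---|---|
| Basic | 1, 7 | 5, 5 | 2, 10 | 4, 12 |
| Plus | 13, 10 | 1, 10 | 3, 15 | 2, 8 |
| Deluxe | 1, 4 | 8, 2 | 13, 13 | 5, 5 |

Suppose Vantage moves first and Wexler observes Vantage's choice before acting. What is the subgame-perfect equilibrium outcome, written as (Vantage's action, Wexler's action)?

Backward induction with Vantage moving first.
- Basic → Wexler plays P4 (best of 7, 5, 10, 12); Vantage gets 4.
- Plus → Wexler plays P3 (best of 10, 10, 15, 8); Vantage gets 3.
- Deluxe → Wexler plays P3 (best of 4, 2, 13, 5); Vantage gets 13.
Among 4, 3, 13, the best is 13 at Deluxe. Subgame-perfect outcome: (Deluxe, P3) with payoffs (13, 13).

(Deluxe, P3)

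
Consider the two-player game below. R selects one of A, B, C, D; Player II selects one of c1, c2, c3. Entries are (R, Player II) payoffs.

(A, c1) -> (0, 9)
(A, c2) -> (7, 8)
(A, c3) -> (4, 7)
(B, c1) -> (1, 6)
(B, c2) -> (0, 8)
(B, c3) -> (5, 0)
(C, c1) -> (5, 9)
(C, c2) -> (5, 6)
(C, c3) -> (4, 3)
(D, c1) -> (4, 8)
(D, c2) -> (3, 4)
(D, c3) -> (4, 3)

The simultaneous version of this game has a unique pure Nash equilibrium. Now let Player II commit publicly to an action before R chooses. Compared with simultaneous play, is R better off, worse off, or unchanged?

Solve by backward induction (Player II leads).
- c1 → R plays C (best of 0, 1, 5, 4); Player II gets 9.
- c2 → R plays A (best of 7, 0, 5, 3); Player II gets 8.
- c3 → R plays B (best of 4, 5, 4, 4); Player II gets 0.
Maximizing over 9, 8, 0, Player II chooses c1. Subgame-perfect outcome: (C, c1) with payoffs (5, 9).
Now find the simultaneous Nash equilibrium.
R's best replies: c1→C; c2→A; c3→B.
Player II's best replies: A→c1; B→c2; C→c1; D→c1.
The unique mutual best reply is (C, c1), giving (5, 9).
R earns 5 sequentially versus 5 at the Nash outcome: unchanged.

unchanged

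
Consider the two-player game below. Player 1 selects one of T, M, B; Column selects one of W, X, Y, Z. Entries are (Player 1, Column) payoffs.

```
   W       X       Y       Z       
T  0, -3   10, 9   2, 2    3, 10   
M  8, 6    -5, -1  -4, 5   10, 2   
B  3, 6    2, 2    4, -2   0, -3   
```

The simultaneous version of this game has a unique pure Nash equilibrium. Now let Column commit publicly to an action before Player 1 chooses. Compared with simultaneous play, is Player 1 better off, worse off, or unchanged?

better off

Player 1 best-responds to each possible Column move:
- W: Player 1 compares 0, 8, 3 and picks M; Column would get 6.
- X: Player 1 compares 10, -5, 2 and picks T; Column would get 9.
- Y: Player 1 compares 2, -4, 4 and picks B; Column would get -2.
- Z: Player 1 compares 3, 10, 0 and picks M; Column would get 2.
Among 6, 9, -2, 2, the best is 9 at X. Subgame-perfect outcome: (T, X) with payoffs (10, 9).
Now find the simultaneous Nash equilibrium.
Player 1's best replies: W→M; X→T; Y→B; Z→M.
Column's best replies: T→Z; M→W; B→W.
The unique mutual best reply is (M, W), giving (8, 6).
Player 1 earns 10 sequentially versus 8 at the Nash outcome: better off.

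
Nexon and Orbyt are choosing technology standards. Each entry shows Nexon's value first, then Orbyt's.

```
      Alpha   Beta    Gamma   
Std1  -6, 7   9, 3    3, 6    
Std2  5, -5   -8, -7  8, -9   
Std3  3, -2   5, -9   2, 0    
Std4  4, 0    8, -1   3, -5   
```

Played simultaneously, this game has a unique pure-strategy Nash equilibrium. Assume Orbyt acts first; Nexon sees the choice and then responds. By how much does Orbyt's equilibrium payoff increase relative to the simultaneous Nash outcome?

8

Backward induction with Orbyt moving first.
- Alpha: BR = Std2, leader payoff -5.
- Beta: BR = Std1, leader payoff 3.
- Gamma: BR = Std2, leader payoff -9.
Among -5, 3, -9, the best is 3 at Beta. Subgame-perfect outcome: (Std1, Beta) with payoffs (9, 3).
For the simultaneous game, intersect best replies.
Nexon's best replies: Alpha→Std2; Beta→Std1; Gamma→Std2.
Orbyt's best replies: Std1→Alpha; Std2→Alpha; Std3→Gamma; Std4→Alpha.
Only (Std2, Alpha) has each player best-responding; Nash payoffs (5, -5).
Orbyt's commitment gain: 3 − -5 = 8.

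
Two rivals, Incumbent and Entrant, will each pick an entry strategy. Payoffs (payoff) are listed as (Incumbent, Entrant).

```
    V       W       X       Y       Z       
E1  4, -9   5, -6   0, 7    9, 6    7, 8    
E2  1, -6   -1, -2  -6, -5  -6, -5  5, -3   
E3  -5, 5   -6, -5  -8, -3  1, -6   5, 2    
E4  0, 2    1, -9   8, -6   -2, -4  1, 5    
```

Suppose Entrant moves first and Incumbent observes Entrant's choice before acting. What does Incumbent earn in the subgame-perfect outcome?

Solve by backward induction (Entrant leads).
- V: BR = E1, leader payoff -9.
- W: BR = E1, leader payoff -6.
- X: BR = E4, leader payoff -6.
- Y: BR = E1, leader payoff 6.
- Z: BR = E1, leader payoff 8.
Among -9, -6, -6, 6, 8, the best is 8 at Z. Subgame-perfect outcome: (E1, Z) with payoffs (7, 8).

7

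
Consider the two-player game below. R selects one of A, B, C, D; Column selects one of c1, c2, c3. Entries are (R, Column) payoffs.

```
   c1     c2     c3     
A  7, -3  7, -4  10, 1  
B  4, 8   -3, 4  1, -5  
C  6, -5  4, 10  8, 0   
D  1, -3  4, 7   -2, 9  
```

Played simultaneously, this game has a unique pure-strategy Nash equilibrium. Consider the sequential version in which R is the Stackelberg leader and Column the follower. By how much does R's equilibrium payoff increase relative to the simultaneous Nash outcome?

0

Work backward from Column's decision.
- A: Column compares -3, -4, 1 and picks c3; R would get 10.
- B: Column compares 8, 4, -5 and picks c1; R would get 4.
- C: Column compares -5, 10, 0 and picks c2; R would get 4.
- D: Column compares -3, 7, 9 and picks c3; R would get -2.
Maximizing over 10, 4, 4, -2, R chooses A. Subgame-perfect outcome: (A, c3) with payoffs (10, 1).
For the simultaneous game, intersect best replies.
R's best replies: c1→A; c2→A; c3→A.
Column's best replies: A→c3; B→c1; C→c2; D→c3.
The unique mutual best reply is (A, c3), giving (10, 1).
R's commitment gain: 10 − 10 = 0.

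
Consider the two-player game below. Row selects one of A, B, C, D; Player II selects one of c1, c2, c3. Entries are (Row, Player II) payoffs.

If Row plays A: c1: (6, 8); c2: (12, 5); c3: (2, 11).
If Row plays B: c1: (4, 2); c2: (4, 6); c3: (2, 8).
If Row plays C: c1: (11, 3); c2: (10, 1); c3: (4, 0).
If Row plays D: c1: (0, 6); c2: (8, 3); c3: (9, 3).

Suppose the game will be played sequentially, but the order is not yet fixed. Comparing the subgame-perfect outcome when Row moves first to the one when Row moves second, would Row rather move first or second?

second

If Row leads: Player II's best replies are A→c3, B→c3, C→c1, D→c1; Row's induced payoffs 2, 2, 11, 0; outcome (C, c1), payoffs (11, 3).
If Player II leads: Row's best replies are c1→C, c2→A, c3→D; Player II's induced payoffs 3, 5, 3; outcome (A, c2), payoffs (12, 5).
Row gets 11 moving first and 12 moving second, so Row prefers to move second.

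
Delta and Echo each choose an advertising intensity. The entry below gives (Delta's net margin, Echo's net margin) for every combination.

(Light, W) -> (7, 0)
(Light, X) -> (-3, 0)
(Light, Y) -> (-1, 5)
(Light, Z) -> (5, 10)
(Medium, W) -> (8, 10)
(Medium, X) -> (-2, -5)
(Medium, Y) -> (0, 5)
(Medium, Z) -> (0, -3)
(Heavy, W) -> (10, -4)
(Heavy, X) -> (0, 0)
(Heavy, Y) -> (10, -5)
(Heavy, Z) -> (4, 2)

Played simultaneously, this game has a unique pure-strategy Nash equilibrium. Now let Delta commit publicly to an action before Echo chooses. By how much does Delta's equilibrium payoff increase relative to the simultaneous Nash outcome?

Echo best-responds to each possible Delta move:
- Light: BR = Z, leader payoff 5.
- Medium: BR = W, leader payoff 8.
- Heavy: BR = Z, leader payoff 4.
Delta's induced payoffs are 5, 8, 4, so Delta commits to Medium. Subgame-perfect outcome: (Medium, W) with payoffs (8, 10).
Under simultaneous play:
Delta's best replies: W→Heavy; X→Heavy; Y→Heavy; Z→Light.
Echo's best replies: Light→Z; Medium→W; Heavy→Z.
The unique mutual best reply is (Light, Z), giving (5, 10).
Delta's commitment gain: 8 − 5 = 3.

3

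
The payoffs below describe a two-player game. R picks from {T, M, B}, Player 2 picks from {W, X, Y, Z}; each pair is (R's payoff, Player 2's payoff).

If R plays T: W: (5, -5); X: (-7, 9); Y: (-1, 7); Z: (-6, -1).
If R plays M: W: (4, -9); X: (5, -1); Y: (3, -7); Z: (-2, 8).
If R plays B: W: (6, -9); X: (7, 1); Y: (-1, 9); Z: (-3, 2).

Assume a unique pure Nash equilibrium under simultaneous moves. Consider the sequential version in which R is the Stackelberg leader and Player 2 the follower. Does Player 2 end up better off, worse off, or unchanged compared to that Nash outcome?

Player 2 best-responds to each possible R move:
- T: Player 2 compares -5, 9, 7, -1 and picks X; R would get -7.
- M: Player 2 compares -9, -1, -7, 8 and picks Z; R would get -2.
- B: Player 2 compares -9, 1, 9, 2 and picks Y; R would get -1.
Among -7, -2, -1, the best is -1 at B. Subgame-perfect outcome: (B, Y) with payoffs (-1, 9).
Now find the simultaneous Nash equilibrium.
R's best replies: W→B; X→B; Y→M; Z→M.
Player 2's best replies: T→X; M→Z; B→Y.
The unique mutual best reply is (M, Z), giving (-2, 8).
Player 2 earns 9 sequentially versus 8 at the Nash outcome: better off.

better off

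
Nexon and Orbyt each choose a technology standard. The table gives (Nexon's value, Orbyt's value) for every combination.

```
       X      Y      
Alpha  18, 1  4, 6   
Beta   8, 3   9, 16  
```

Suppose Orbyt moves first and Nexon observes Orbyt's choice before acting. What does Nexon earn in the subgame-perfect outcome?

9

Backward induction with Orbyt moving first.
- X: BR = Alpha, leader payoff 1.
- Y: BR = Beta, leader payoff 16.
Maximizing over 1, 16, Orbyt chooses Y. Subgame-perfect outcome: (Beta, Y) with payoffs (9, 16).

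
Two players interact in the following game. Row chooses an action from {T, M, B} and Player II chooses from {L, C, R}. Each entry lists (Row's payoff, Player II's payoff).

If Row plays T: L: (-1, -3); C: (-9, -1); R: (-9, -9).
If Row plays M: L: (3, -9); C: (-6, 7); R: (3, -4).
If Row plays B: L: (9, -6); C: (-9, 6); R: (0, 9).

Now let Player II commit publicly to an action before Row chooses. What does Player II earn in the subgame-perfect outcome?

7

Solve by backward induction (Player II leads).
- L: BR = B, leader payoff -6.
- C: BR = M, leader payoff 7.
- R: BR = M, leader payoff -4.
Maximizing over -6, 7, -4, Player II chooses C. Subgame-perfect outcome: (M, C) with payoffs (-6, 7).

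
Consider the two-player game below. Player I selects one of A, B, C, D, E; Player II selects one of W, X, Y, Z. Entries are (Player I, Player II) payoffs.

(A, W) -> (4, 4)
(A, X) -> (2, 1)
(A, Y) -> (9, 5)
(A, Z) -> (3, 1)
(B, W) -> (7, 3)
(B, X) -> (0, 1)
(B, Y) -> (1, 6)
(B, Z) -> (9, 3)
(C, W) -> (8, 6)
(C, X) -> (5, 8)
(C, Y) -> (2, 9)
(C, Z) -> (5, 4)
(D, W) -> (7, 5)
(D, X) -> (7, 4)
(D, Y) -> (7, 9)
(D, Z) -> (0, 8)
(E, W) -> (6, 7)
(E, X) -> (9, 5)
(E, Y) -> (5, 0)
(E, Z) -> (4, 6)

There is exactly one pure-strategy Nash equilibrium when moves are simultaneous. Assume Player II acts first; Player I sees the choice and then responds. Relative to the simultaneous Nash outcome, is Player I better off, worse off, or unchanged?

worse off

Solve by backward induction (Player II leads).
- W: BR = C, leader payoff 6.
- X: BR = E, leader payoff 5.
- Y: BR = A, leader payoff 5.
- Z: BR = B, leader payoff 3.
Maximizing over 6, 5, 5, 3, Player II chooses W. Subgame-perfect outcome: (C, W) with payoffs (8, 6).
Under simultaneous play:
Player I's best replies: W→C; X→E; Y→A; Z→B.
Player II's best replies: A→Y; B→Y; C→Y; D→Y; E→W.
Only (A, Y) has each player best-responding; Nash payoffs (9, 5).
Player I earns 8 sequentially versus 9 at the Nash outcome: worse off.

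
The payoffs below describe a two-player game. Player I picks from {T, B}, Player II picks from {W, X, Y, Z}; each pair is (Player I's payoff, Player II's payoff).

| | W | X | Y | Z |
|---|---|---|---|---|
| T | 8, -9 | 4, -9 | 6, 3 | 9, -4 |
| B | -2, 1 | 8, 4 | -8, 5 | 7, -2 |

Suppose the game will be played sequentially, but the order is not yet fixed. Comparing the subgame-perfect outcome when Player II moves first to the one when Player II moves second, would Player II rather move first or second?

If Player I leads: Player II's best replies are T→Y, B→Y; Player I's induced payoffs 6, -8; outcome (T, Y), payoffs (6, 3).
If Player II leads: Player I's best replies are W→T, X→B, Y→T, Z→T; Player II's induced payoffs -9, 4, 3, -4; outcome (B, X), payoffs (8, 4).
Player II gets 4 moving first and 3 moving second, so Player II prefers to move first.

first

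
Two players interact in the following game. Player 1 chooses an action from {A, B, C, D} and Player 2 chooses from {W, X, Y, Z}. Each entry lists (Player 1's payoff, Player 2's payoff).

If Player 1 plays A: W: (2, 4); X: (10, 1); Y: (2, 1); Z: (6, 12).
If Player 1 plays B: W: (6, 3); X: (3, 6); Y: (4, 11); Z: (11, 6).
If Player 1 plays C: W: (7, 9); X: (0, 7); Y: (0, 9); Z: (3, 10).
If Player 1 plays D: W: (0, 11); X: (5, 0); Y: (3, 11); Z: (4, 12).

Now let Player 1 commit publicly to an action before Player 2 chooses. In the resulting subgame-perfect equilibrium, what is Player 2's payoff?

12

Work backward from Player 2's decision.
- A → Player 2 plays Z (best of 4, 1, 1, 12); Player 1 gets 6.
- B → Player 2 plays Y (best of 3, 6, 11, 6); Player 1 gets 4.
- C → Player 2 plays Z (best of 9, 7, 9, 10); Player 1 gets 3.
- D → Player 2 plays Z (best of 11, 0, 11, 12); Player 1 gets 4.
Among 6, 4, 3, 4, the best is 6 at A. Subgame-perfect outcome: (A, Z) with payoffs (6, 12).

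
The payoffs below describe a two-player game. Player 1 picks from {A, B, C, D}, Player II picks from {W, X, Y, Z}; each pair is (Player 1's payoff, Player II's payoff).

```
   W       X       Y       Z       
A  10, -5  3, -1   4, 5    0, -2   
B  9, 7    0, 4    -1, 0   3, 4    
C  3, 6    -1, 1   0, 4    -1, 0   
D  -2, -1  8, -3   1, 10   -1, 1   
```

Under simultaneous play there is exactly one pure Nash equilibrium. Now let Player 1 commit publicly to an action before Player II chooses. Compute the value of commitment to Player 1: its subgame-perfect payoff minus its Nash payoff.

Backward induction with Player 1 moving first.
- A: Player II compares -5, -1, 5, -2 and picks Y; Player 1 would get 4.
- B: Player II compares 7, 4, 0, 4 and picks W; Player 1 would get 9.
- C: Player II compares 6, 1, 4, 0 and picks W; Player 1 would get 3.
- D: Player II compares -1, -3, 10, 1 and picks Y; Player 1 would get 1.
Maximizing over 4, 9, 3, 1, Player 1 chooses B. Subgame-perfect outcome: (B, W) with payoffs (9, 7).
Now find the simultaneous Nash equilibrium.
Player 1's best replies: W→A; X→D; Y→A; Z→B.
Player II's best replies: A→Y; B→W; C→W; D→Y.
Only (A, Y) has each player best-responding; Nash payoffs (4, 5).
Player 1's commitment gain: 9 − 4 = 5.

5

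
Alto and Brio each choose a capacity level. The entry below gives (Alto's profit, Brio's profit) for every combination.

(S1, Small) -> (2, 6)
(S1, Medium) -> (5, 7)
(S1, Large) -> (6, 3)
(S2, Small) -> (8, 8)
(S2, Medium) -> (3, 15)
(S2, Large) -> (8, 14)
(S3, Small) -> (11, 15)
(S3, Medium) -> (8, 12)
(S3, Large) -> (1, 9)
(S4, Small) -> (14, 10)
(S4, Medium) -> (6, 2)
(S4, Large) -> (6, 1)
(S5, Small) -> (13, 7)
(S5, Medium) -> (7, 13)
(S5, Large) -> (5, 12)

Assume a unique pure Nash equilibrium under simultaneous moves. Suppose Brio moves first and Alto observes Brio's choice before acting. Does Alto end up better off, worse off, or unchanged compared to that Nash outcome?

worse off

Alto best-responds to each possible Brio move:
- Small → Alto plays S4 (best of 2, 8, 11, 14, 13); Brio gets 10.
- Medium → Alto plays S3 (best of 5, 3, 8, 6, 7); Brio gets 12.
- Large → Alto plays S2 (best of 6, 8, 1, 6, 5); Brio gets 14.
Among 10, 12, 14, the best is 14 at Large. Subgame-perfect outcome: (S2, Large) with payoffs (8, 14).
Under simultaneous play:
Alto's best replies: Small→S4; Medium→S3; Large→S2.
Brio's best replies: S1→Medium; S2→Medium; S3→Small; S4→Small; S5→Medium.
The unique mutual best reply is (S4, Small), giving (14, 10).
Alto earns 8 sequentially versus 14 at the Nash outcome: worse off.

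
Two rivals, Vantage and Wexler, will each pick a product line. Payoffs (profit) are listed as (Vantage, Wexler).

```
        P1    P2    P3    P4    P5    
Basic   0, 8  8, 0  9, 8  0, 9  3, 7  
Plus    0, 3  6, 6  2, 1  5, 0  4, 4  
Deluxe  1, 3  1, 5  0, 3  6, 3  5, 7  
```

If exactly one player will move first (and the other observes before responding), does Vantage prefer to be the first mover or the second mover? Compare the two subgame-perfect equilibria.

If Vantage leads: Wexler's best replies are Basic→P4, Plus→P2, Deluxe→P5; Vantage's induced payoffs 0, 6, 5; outcome (Plus, P2), payoffs (6, 6).
If Wexler leads: Vantage's best replies are P1→Deluxe, P2→Basic, P3→Basic, P4→Deluxe, P5→Deluxe; Wexler's induced payoffs 3, 0, 8, 3, 7; outcome (Basic, P3), payoffs (9, 8).
Vantage gets 6 moving first and 9 moving second, so Vantage prefers to move second.

second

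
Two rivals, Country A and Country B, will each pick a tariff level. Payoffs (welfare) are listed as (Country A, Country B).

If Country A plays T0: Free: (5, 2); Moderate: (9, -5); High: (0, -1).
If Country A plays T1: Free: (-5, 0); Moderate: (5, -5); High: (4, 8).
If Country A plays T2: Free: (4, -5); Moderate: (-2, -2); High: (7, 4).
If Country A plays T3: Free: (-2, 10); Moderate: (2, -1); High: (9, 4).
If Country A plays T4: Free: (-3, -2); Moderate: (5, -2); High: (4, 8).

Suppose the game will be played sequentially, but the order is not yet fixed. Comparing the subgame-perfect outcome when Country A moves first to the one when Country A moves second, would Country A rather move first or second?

second

If Country A leads: Country B's best replies are T0→Free, T1→High, T2→High, T3→Free, T4→High; Country A's induced payoffs 5, 4, 7, -2, 4; outcome (T2, High), payoffs (7, 4).
If Country B leads: Country A's best replies are Free→T0, Moderate→T0, High→T3; Country B's induced payoffs 2, -5, 4; outcome (T3, High), payoffs (9, 4).
Country A gets 7 moving first and 9 moving second, so Country A prefers to move second.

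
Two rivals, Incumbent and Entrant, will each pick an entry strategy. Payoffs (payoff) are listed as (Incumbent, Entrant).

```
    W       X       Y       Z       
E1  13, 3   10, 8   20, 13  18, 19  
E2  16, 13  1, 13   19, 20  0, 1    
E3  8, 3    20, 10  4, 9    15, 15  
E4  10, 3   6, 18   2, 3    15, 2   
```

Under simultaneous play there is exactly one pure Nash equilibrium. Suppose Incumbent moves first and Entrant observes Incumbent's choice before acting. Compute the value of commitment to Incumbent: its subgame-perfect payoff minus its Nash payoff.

1

Solve by backward induction (Incumbent leads).
- E1: BR = Z, leader payoff 18.
- E2: BR = Y, leader payoff 19.
- E3: BR = Z, leader payoff 15.
- E4: BR = X, leader payoff 6.
Incumbent's induced payoffs are 18, 19, 15, 6, so Incumbent commits to E2. Subgame-perfect outcome: (E2, Y) with payoffs (19, 20).
For the simultaneous game, intersect best replies.
Incumbent's best replies: W→E2; X→E3; Y→E1; Z→E1.
Entrant's best replies: E1→Z; E2→Y; E3→Z; E4→X.
The unique mutual best reply is (E1, Z), giving (18, 19).
Incumbent's commitment gain: 19 − 18 = 1.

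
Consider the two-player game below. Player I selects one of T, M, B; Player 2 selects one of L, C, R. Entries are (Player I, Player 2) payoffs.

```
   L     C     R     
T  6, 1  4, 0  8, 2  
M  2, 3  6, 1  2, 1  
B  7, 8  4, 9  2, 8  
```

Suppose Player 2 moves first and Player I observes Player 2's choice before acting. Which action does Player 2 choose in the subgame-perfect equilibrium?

Work backward from Player I's decision.
- L → Player I plays B (best of 6, 2, 7); Player 2 gets 8.
- C → Player I plays M (best of 4, 6, 4); Player 2 gets 1.
- R → Player I plays T (best of 8, 2, 2); Player 2 gets 2.
Among 8, 1, 2, the best is 8 at L. Subgame-perfect outcome: (B, L) with payoffs (7, 8).

L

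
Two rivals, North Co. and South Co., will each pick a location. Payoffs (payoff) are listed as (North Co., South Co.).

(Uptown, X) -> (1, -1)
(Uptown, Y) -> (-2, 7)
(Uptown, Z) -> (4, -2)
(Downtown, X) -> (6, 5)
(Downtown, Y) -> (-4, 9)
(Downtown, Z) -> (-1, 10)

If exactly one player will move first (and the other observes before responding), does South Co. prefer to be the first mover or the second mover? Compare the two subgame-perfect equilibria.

If North Co. leads: South Co.'s best replies are Uptown→Y, Downtown→Z; North Co.'s induced payoffs -2, -1; outcome (Downtown, Z), payoffs (-1, 10).
If South Co. leads: North Co.'s best replies are X→Downtown, Y→Uptown, Z→Uptown; South Co.'s induced payoffs 5, 7, -2; outcome (Uptown, Y), payoffs (-2, 7).
South Co. gets 7 moving first and 10 moving second, so South Co. prefers to move second.

second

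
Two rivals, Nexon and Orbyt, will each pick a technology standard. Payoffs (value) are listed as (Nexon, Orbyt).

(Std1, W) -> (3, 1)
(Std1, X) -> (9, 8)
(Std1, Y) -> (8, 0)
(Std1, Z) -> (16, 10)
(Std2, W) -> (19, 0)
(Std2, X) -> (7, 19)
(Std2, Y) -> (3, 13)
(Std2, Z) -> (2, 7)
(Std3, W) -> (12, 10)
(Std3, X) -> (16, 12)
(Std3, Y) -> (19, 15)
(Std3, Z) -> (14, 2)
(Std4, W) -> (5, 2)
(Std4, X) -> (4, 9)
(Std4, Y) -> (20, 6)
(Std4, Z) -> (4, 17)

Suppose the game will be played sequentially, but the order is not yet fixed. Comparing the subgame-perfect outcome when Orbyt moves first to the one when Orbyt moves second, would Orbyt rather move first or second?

If Nexon leads: Orbyt's best replies are Std1→Z, Std2→X, Std3→Y, Std4→Z; Nexon's induced payoffs 16, 7, 19, 4; outcome (Std3, Y), payoffs (19, 15).
If Orbyt leads: Nexon's best replies are W→Std2, X→Std3, Y→Std4, Z→Std1; Orbyt's induced payoffs 0, 12, 6, 10; outcome (Std3, X), payoffs (16, 12).
Orbyt gets 12 moving first and 15 moving second, so Orbyt prefers to move second.

second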